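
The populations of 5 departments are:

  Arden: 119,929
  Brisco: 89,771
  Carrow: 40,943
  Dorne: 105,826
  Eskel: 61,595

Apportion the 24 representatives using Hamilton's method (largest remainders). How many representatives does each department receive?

Arden 7; Brisco 5; Carrow 2; Dorne 6; Eskel 4

Total 418064; standard divisor 418064/24 ≈ 17419.333.
Standard quotas: Arden 6.8848, Brisco 5.1535, Carrow 2.3504, Dorne 6.0752, Eskel 3.5360.
Lower quotas: Arden 6, Brisco 5, Carrow 2, Dorne 6, Eskel 3 (sum 22, leaving 2 seats).
Remainders in descending order: Arden 0.8848, Eskel 0.5360, Carrow 0.3504, Brisco 0.1535, Dorne 0.0752.
Largest remainders: Arden, Eskel receive the extra seats.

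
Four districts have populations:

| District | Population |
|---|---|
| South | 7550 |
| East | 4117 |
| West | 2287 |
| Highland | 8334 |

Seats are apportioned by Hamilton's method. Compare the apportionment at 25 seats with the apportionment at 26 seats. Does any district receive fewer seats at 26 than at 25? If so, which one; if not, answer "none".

West

At 25 seats: South 8, East 5, West 3, Highland 9.
At 26 seats: South 9, East 5, West 2, Highland 10.
West drops from 3 to 2.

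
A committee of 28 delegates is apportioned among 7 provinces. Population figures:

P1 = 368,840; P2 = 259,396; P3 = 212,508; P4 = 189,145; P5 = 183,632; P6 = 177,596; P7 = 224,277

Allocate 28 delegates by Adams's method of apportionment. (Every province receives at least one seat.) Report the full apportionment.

Standard divisor 1615394/28 ≈ 57692.643; standard quotas: P1 6.393, P2 4.496, P3 3.683, P4 3.278, P5 3.183, P6 3.078, P7 3.887.
Rounding up gives 7, 5, 4, 4, 4, 4, 4 = 32 seats, so the divisor must be adjusted.
With modified divisor 63900: modified quotas P1 5.772, P2 4.059, P3 3.326, P4 2.960, P5 2.874, P6 2.779, P7 3.510.
Rounding up: P1 6, P2 5, P3 4, P4 3, P5 3, P6 3, P7 4 (total 28).

P1 6, P2 5, P3 4, P4 3, P5 3, P6 3, P7 4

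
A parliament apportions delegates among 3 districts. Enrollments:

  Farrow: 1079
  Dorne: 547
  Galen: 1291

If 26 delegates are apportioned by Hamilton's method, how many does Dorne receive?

Standard divisor: 2917 ÷ 26 ≈ 112.192.
Standard quotas: Farrow 9.617, Dorne 4.876, Galen 11.507.
Lower quotas: Farrow 9, Dorne 4, Galen 11 (sum 24, leaving 2 seats).
Remainders in descending order: Dorne 0.876, Farrow 0.617, Galen 0.507.
The surplus seats go to Dorne, Farrow.
Dorne receives 5.

5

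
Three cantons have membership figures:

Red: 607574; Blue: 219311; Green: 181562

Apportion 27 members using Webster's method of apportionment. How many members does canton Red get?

16

Standard divisor 1008447/27 ≈ 37349.889; standard quotas: Red 16.267, Blue 5.872, Green 4.861.
Rounding to the nearest integer gives Red 16, Blue 6, Green 5 — total 27, matching the house size, so no adjustment is needed.
Red receives 16.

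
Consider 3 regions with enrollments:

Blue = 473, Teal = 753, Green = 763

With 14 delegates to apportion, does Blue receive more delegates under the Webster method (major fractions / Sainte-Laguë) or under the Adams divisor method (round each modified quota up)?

Adams

Webster: Blue 3, Teal 5, Green 6.
Adams: Blue 4, Teal 5, Green 5.
Blue gets 3 under Webster and 4 under Adams.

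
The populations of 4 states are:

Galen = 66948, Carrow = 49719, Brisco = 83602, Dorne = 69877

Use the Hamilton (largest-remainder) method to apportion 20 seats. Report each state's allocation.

Galen 5, Carrow 4, Brisco 6, Dorne 5

The standard divisor is 270146/20 ≈ 13507.3.
Standard quotas: Galen 4.9564, Carrow 3.6809, Brisco 6.1894, Dorne 5.1733.
Lower quotas: Galen 4, Carrow 3, Brisco 6, Dorne 5 (sum 18, leaving 2 seats).
Remainders in descending order: Galen 0.9564, Carrow 0.6809, Brisco 0.1894, Dorne 0.1733.
Largest remainders: Galen, Carrow receive the extra seats.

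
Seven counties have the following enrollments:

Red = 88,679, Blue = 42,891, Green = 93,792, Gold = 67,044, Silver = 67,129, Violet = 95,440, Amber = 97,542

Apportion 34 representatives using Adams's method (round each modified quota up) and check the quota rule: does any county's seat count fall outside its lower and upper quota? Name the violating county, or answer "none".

none

Standard quotas: Red 5.457, Blue 2.639, Green 5.772, Gold 4.126, Silver 4.131, Violet 5.873, Amber 6.002.
Adams allocation: Red 5, Blue 3, Green 6, Gold 4, Silver 4, Violet 6, Amber 6.
Every allocation lies between the lower and upper quota.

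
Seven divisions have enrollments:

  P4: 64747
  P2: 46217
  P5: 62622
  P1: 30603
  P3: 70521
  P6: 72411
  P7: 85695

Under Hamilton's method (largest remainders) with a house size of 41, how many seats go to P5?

Total 432816; standard divisor 432816/41 ≈ 10556.488.
Standard quotas: P4 6.1334, P2 4.3781, P5 5.9321, P1 2.8990, P3 6.6803, P6 6.8594, P7 8.1178.
Lower quotas: P4 6, P2 4, P5 5, P1 2, P3 6, P6 6, P7 8 (sum 37, leaving 4 seats).
Remainders in descending order: P5 0.9321, P1 0.8990, P6 0.8594, P3 0.6803, P2 0.3781, P4 0.1334, P7 0.1178.
The surplus seats go to P5, P1, P6, P3.
P5 receives 6.

6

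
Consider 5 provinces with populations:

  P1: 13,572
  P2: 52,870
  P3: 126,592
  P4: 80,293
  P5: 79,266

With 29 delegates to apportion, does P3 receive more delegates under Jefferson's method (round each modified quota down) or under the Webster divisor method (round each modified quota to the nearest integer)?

Jefferson

Jefferson: P1 1, P2 4, P3 11, P4 7, P5 6.
Webster: P1 1, P2 4, P3 10, P4 7, P5 7.
P3 gets 11 under Jefferson and 10 under Webster.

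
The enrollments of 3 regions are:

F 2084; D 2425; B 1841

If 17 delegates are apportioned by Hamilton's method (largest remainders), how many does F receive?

Total 6350; standard divisor 6350/17 ≈ 373.529.
Standard quotas: F 5.579, D 6.492, B 4.929.
Lower quotas: F 5, D 6, B 4 (sum 15, leaving 2 seats).
Remainders in descending order: B 0.929, F 0.579, D 0.492.
The surplus seats go to B, F.
F receives 6.

6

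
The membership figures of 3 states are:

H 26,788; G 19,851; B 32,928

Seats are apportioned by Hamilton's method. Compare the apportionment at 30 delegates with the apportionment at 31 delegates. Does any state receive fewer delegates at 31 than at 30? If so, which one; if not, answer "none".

none

At 30 seats: H 10, G 8, B 12.
At 31 seats: H 10, G 8, B 13.
No state's allocation decreased.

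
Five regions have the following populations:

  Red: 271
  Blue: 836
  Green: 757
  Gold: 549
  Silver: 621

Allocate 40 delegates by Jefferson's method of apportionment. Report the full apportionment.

Red 3, Blue 12, Green 10, Gold 7, Silver 8

Standard divisor 3034/40 ≈ 75.85; standard quotas: Red 3.573, Blue 11.022, Green 9.980, Gold 7.238, Silver 8.187.
Rounding down gives 3, 11, 9, 7, 8 = 38 seats, so the divisor must be adjusted.
With modified divisor 69.3: modified quotas Red 3.911, Blue 12.063, Green 10.924, Gold 7.922, Silver 8.961.
Rounding down: Red 3, Blue 12, Green 10, Gold 7, Silver 8 (total 40).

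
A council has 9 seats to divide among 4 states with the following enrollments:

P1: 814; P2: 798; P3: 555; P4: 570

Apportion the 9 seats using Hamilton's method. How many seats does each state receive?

Total 2737; standard divisor 2737/9 ≈ 304.111.
Standard quotas: P1 2.677, P2 2.624, P3 1.825, P4 1.874.
Lower quotas: P1 2, P2 2, P3 1, P4 1 (sum 6, leaving 3 seats).
Remainders in descending order: P4 0.874, P3 0.825, P1 0.677, P2 0.624.
Largest remainders: P4, P3, P1 receive the extra seats.

P1: 3; P2: 2; P3: 2; P4: 2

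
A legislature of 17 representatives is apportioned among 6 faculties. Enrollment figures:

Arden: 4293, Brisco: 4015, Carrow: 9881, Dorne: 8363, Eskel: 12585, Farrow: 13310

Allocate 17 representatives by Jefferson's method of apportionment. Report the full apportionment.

Arden 1, Brisco 1, Carrow 3, Dorne 3, Eskel 4, Farrow 5

Standard divisor 52447/17 ≈ 3085.118; standard quotas: Arden 1.392, Brisco 1.301, Carrow 3.203, Dorne 2.711, Eskel 4.079, Farrow 4.314.
Rounding down gives 1, 1, 3, 2, 4, 4 = 15 seats, so the divisor must be adjusted.
With modified divisor 2600: modified quotas Arden 1.651, Brisco 1.544, Carrow 3.800, Dorne 3.217, Eskel 4.840, Farrow 5.119.
Rounding down: Arden 1, Brisco 1, Carrow 3, Dorne 3, Eskel 4, Farrow 5 (total 17).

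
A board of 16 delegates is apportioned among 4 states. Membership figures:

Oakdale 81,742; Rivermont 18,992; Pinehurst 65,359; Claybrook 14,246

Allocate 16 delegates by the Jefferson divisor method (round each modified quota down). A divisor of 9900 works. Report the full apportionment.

Oakdale: 8; Rivermont: 1; Pinehurst: 6; Claybrook: 1

With modified divisor 9900: modified quotas Oakdale 8.257, Rivermont 1.918, Pinehurst 6.602, Claybrook 1.439.
Rounding down: Oakdale 8, Rivermont 1, Pinehurst 6, Claybrook 1 (total 16).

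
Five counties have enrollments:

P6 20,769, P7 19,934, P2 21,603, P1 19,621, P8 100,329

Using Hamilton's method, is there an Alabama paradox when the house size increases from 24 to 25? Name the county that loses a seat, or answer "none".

At 24 seats: P6 3, P7 3, P2 3, P1 2, P8 13.
At 25 seats: P6 3, P7 3, P2 3, P1 2, P8 14.
No county's allocation decreased.

none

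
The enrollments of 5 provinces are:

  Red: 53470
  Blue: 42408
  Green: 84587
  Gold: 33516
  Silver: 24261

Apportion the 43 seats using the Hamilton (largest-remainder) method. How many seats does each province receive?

Red 10, Blue 8, Green 15, Gold 6, Silver 4

Total 238242; standard divisor 238242/43 ≈ 5540.512.
Standard quotas: Red 9.6507, Blue 7.6542, Green 15.2670, Gold 6.0493, Silver 4.3788.
Lower quotas: Red 9, Blue 7, Green 15, Gold 6, Silver 4 (sum 41, leaving 2 seats).
Remainders in descending order: Blue 0.6542, Red 0.6507, Silver 0.3788, Green 0.2670, Gold 0.0493.
The surplus seats go to Blue, Red.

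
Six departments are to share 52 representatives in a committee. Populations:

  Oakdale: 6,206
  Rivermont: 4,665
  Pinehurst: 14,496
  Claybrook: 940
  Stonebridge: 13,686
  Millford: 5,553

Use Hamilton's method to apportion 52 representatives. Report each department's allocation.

Standard divisor: 45546 ÷ 52 ≈ 875.885.
Standard quotas: Oakdale 7.0854, Rivermont 5.3260, Pinehurst 16.5501, Claybrook 1.0732, Stonebridge 15.6253, Millford 6.3399.
Lower quotas: Oakdale 7, Rivermont 5, Pinehurst 16, Claybrook 1, Stonebridge 15, Millford 6 (sum 50, leaving 2 seats).
Remainders in descending order: Stonebridge 0.6253, Pinehurst 0.5501, Millford 0.3399, Rivermont 0.3260, Oakdale 0.0854, Claybrook 0.0732.
The surplus seats go to Stonebridge, Pinehurst.

Oakdale 7, Rivermont 5, Pinehurst 17, Claybrook 1, Stonebridge 16, Millford 6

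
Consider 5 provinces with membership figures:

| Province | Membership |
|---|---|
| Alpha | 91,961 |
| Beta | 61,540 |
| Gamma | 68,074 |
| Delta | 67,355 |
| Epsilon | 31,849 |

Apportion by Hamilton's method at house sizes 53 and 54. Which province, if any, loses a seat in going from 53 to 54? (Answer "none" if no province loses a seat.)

At 53 seats: Alpha 15, Beta 10, Gamma 11, Delta 11, Epsilon 6.
At 54 seats: Alpha 16, Beta 10, Gamma 12, Delta 11, Epsilon 5.
Epsilon drops from 6 to 5.

Epsilon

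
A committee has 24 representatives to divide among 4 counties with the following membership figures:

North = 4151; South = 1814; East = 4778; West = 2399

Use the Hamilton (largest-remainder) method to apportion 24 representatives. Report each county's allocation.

North: 8, South: 3, East: 9, West: 4

Total 13142; standard divisor 13142/24 ≈ 547.583.
Standard quotas: North 7.581, South 3.313, East 8.726, West 4.381.
Lower quotas: North 7, South 3, East 8, West 4 (sum 22, leaving 2 seats).
Remainders in descending order: East 0.726, North 0.581, West 0.381, South 0.313.
Largest remainders: East, North receive the extra seats.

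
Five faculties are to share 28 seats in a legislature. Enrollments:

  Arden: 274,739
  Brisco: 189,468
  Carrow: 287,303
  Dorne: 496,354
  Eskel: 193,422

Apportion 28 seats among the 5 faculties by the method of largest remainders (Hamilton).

Arden=5, Brisco=4, Carrow=5, Dorne=10, Eskel=4

The standard divisor is 1441286/28 ≈ 51474.5.
Standard quotas: Arden 5.3374, Brisco 3.6808, Carrow 5.5815, Dorne 9.6427, Eskel 3.7576.
Lower quotas: Arden 5, Brisco 3, Carrow 5, Dorne 9, Eskel 3 (sum 25, leaving 3 seats).
Remainders in descending order: Eskel 0.7576, Brisco 0.6808, Dorne 0.6427, Carrow 0.5815, Arden 0.3374.
The surplus seats go to Eskel, Brisco, Dorne.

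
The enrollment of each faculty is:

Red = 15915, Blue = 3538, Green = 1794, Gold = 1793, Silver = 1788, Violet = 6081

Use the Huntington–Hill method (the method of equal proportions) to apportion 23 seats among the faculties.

With divisor 1317: modified quotas Red 12.084, Blue 2.686, Green 1.362, Gold 1.361, Silver 1.358, Violet 4.617.
Geometric-mean thresholds: Red √(12·13)=12.490, Blue √(2·3)=2.449, Green √(1·2)=1.414, Gold √(1·2)=1.414, Silver √(1·2)=1.414, Violet √(4·5)=4.472.
Each quota rounded against its threshold gives Red 12, Blue 3, Green 1, Gold 1, Silver 1, Violet 5 (total 23).

Red 12; Blue 3; Green 1; Gold 1; Silver 1; Violet 5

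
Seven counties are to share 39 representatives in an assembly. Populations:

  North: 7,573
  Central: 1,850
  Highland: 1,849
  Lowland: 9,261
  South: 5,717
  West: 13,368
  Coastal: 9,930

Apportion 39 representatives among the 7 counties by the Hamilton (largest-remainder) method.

Total 49548; standard divisor 49548/39 ≈ 1270.462.
Standard quotas: North 5.9608, Central 1.4562, Highland 1.4554, Lowland 7.2895, South 4.4999, West 10.5222, Coastal 7.8161.
Lower quotas: North 5, Central 1, Highland 1, Lowland 7, South 4, West 10, Coastal 7 (sum 35, leaving 4 seats).
Remainders in descending order: North 0.9608, Coastal 0.8161, West 0.5222, South 0.4999, Central 0.4562, Highland 0.4554, Lowland 0.2895.
Largest remainders: North, Coastal, West, South receive the extra seats.

North=6; Central=1; Highland=1; Lowland=7; South=5; West=11; Coastal=8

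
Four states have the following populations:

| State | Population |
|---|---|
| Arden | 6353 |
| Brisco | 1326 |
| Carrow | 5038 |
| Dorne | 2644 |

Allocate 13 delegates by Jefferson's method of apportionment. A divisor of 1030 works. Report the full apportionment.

Arden: 6, Brisco: 1, Carrow: 4, Dorne: 2

With modified divisor 1030: modified quotas Arden 6.168, Brisco 1.287, Carrow 4.891, Dorne 2.567.
Rounding down: Arden 6, Brisco 1, Carrow 4, Dorne 2 (total 13).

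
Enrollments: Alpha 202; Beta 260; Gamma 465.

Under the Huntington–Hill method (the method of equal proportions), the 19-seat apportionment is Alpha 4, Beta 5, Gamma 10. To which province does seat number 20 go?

Priority for the next seat is population ÷ (√(s·(s+1))).
Priorities: Alpha 45.169, Beta 47.469, Gamma 44.336.
Highest priority: Beta.

Beta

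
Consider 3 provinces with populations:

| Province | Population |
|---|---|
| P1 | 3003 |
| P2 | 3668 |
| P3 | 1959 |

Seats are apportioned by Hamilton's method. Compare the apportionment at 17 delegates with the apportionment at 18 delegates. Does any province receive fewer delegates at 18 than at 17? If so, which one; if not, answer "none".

At 17 seats: P1 6, P2 7, P3 4.
At 18 seats: P1 6, P2 8, P3 4.
No province's allocation decreased.

none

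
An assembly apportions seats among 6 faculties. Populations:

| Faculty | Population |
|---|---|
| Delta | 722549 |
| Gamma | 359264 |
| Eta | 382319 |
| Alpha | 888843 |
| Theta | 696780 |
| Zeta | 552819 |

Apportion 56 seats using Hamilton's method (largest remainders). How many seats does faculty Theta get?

11

Total 3602574; standard divisor 3602574/56 ≈ 64331.679.
Standard quotas: Delta 11.2316, Gamma 5.5846, Eta 5.9429, Alpha 13.8166, Theta 10.8311, Zeta 8.5933.
Lower quotas: Delta 11, Gamma 5, Eta 5, Alpha 13, Theta 10, Zeta 8 (sum 52, leaving 4 seats).
Remainders in descending order: Eta 0.9429, Theta 0.8311, Alpha 0.8166, Zeta 0.5933, Gamma 0.5846, Delta 0.2316.
Largest remainders: Eta, Theta, Alpha, Zeta receive the extra seats.
Theta receives 11.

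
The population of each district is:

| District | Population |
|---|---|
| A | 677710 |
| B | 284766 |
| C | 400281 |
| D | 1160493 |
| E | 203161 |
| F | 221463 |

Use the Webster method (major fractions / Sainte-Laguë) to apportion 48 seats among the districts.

Standard divisor 2947874/48 ≈ 61414.042; standard quotas: A 11.035, B 4.637, C 6.518, D 18.896, E 3.308, F 3.606.
Rounding to the nearest integer gives 11, 5, 7, 19, 3, 4 = 49 seats, so the divisor must be adjusted.
With modified divisor 62200: modified quotas A 10.896, B 4.578, C 6.435, D 18.657, E 3.266, F 3.560.
Rounding to the nearest integer: A 11, B 5, C 6, D 19, E 3, F 4 (total 48).

A 11, B 5, C 6, D 19, E 3, F 4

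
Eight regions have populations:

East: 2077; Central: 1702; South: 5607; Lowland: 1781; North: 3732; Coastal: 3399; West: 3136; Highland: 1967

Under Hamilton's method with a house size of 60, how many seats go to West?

The standard divisor is 23401/60 ≈ 390.017.
Standard quotas: East 5.3254, Central 4.3639, South 14.3763, Lowland 4.5665, North 9.5688, Coastal 8.7150, West 8.0407, Highland 5.0434.
Lower quotas: East 5, Central 4, South 14, Lowland 4, North 9, Coastal 8, West 8, Highland 5 (sum 57, leaving 3 seats).
Remainders in descending order: Coastal 0.7150, North 0.5688, Lowland 0.5665, South 0.3763, Central 0.3639, East 0.3254, Highland 0.0434, West 0.0407.
The surplus seats go to Coastal, North, Lowland.
West receives 8.

8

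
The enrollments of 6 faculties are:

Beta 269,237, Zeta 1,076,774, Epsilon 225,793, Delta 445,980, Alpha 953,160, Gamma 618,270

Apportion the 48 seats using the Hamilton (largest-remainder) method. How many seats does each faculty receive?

The standard divisor is 3589214/48 ≈ 74775.292.
Standard quotas: Beta 3.6006, Zeta 14.4001, Epsilon 3.0196, Delta 5.9643, Alpha 12.7470, Gamma 8.2684.
Lower quotas: Beta 3, Zeta 14, Epsilon 3, Delta 5, Alpha 12, Gamma 8 (sum 45, leaving 3 seats).
Remainders in descending order: Delta 0.9643, Alpha 0.7470, Beta 0.6006, Zeta 0.4001, Gamma 0.2684, Epsilon 0.0196.
The surplus seats go to Delta, Alpha, Beta.

Beta: 4, Zeta: 14, Epsilon: 3, Delta: 6, Alpha: 13, Gamma: 8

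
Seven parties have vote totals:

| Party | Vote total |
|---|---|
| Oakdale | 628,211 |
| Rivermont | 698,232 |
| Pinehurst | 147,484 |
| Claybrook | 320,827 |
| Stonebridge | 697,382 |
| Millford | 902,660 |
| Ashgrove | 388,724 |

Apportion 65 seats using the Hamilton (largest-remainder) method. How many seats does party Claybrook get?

Standard divisor: 3783520 ÷ 65 = 58208.
Standard quotas: Oakdale 10.7925, Rivermont 11.9955, Pinehurst 2.5337, Claybrook 5.5117, Stonebridge 11.9809, Millford 15.5075, Ashgrove 6.6782.
Lower quotas: Oakdale 10, Rivermont 11, Pinehurst 2, Claybrook 5, Stonebridge 11, Millford 15, Ashgrove 6 (sum 60, leaving 5 seats).
Remainders in descending order: Rivermont 0.9955, Stonebridge 0.9809, Oakdale 0.7925, Ashgrove 0.6782, Pinehurst 0.5337, Claybrook 0.5117, Millford 0.5075.
Largest remainders: Rivermont, Stonebridge, Oakdale, Ashgrove, Pinehurst receive the extra seats.
Claybrook receives 5.

5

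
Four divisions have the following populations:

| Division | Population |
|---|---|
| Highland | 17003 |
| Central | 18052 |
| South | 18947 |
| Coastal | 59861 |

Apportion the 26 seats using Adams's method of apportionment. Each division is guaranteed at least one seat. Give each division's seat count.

Standard divisor 113863/26 ≈ 4379.346; standard quotas: Highland 3.883, Central 4.122, South 4.326, Coastal 13.669.
Rounding up gives 4, 5, 5, 14 = 28 seats, so the divisor must be adjusted.
With modified divisor 4700: modified quotas Highland 3.618, Central 3.841, South 4.031, Coastal 12.736.
Rounding up: Highland 4, Central 4, South 5, Coastal 13 (total 26).

Highland 4, Central 4, South 5, Coastal 13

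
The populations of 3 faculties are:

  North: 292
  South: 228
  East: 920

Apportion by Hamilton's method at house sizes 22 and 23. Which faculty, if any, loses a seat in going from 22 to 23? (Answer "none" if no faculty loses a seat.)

At 22 seats: North 4, South 4, East 14.
At 23 seats: North 5, South 3, East 15.
South drops from 4 to 3.

South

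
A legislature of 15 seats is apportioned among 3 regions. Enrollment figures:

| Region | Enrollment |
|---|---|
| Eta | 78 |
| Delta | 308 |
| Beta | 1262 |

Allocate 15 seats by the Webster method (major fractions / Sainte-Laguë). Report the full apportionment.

Eta 1; Delta 3; Beta 11

Standard divisor 1648/15 ≈ 109.867; standard quotas: Eta 0.710, Delta 2.803, Beta 11.487.
Rounding to the nearest integer gives Eta 1, Delta 3, Beta 11 — total 15, matching the house size, so no adjustment is needed.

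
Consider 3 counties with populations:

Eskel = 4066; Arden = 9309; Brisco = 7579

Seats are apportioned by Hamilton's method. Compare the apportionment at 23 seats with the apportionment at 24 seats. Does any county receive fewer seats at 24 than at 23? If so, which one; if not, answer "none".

Eskel

At 23 seats: Eskel 5, Arden 10, Brisco 8.
At 24 seats: Eskel 4, Arden 11, Brisco 9.
Eskel drops from 5 to 4.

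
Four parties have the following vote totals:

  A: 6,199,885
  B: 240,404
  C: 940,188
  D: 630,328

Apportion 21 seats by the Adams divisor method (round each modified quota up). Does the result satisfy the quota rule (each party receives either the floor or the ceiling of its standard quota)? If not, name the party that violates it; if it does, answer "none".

A

Standard quotas: A 16.253, B 0.630, C 2.465, D 1.652.
Adams allocation: A 15, B 1, C 3, D 2.
A has quota 16.253 (lower 16, upper 17) but receives 15 — outside the quota interval.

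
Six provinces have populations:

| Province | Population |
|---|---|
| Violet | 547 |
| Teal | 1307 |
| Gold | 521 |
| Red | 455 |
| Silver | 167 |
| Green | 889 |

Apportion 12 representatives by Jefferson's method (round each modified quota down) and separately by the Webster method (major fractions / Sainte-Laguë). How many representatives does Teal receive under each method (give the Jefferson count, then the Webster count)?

5 and 4

Jefferson: Violet 2, Teal 5, Gold 1, Red 1, Silver 0, Green 3.
Webster: Violet 2, Teal 4, Gold 2, Red 1, Silver 0, Green 3.
Teal gets 5 under Jefferson and 4 under Webster.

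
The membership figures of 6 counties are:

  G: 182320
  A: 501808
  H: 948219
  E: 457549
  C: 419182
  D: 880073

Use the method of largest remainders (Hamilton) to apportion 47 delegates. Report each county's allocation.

The standard divisor is 3389151/47 ≈ 72109.596.
Standard quotas: G 2.5284, A 6.9590, H 13.1497, E 6.3452, C 5.8131, D 12.2047.
Lower quotas: G 2, A 6, H 13, E 6, C 5, D 12 (sum 44, leaving 3 seats).
Remainders in descending order: A 0.9590, C 0.8131, G 0.5284, E 0.3452, D 0.2047, H 0.1497.
Largest remainders: A, C, G receive the extra seats.

G 3, A 7, H 13, E 6, C 6, D 12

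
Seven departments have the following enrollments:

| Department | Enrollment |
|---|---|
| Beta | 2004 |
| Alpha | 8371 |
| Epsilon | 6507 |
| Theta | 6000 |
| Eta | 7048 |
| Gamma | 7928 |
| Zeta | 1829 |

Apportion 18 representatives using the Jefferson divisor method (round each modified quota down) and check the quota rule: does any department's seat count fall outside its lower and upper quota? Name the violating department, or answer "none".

Standard quotas: Beta 0.909, Alpha 3.797, Epsilon 2.951, Theta 2.721, Eta 3.197, Gamma 3.596, Zeta 0.830.
Jefferson allocation: Beta 1, Alpha 4, Epsilon 3, Theta 3, Eta 3, Gamma 4, Zeta 0.
Every allocation lies between the lower and upper quota.

none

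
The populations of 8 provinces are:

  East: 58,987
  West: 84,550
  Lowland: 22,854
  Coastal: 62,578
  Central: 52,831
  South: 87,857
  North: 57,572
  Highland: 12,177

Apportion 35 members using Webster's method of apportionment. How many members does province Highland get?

1

Standard divisor 439406/35 ≈ 12554.457; standard quotas: East 4.698, West 6.735, Lowland 1.820, Coastal 4.985, Central 4.208, South 6.998, North 4.586, Highland 0.970.
Rounding to the nearest integer gives 5, 7, 2, 5, 4, 7, 5, 1 = 36 seats, so the divisor must be adjusted.
With modified divisor 12900: modified quotas East 4.573, West 6.554, Lowland 1.772, Coastal 4.851, Central 4.095, South 6.811, North 4.463, Highland 0.944.
Rounding to the nearest integer: East 5, West 7, Lowland 2, Coastal 5, Central 4, South 7, North 4, Highland 1 (total 35).
Highland receives 1.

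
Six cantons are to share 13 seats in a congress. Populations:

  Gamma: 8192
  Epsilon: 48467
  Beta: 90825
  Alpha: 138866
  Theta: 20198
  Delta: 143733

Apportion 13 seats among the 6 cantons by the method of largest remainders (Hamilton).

Gamma=0; Epsilon=1; Beta=3; Alpha=4; Theta=1; Delta=4

Total 450281; standard divisor 450281/13 = 34637.
Standard quotas: Gamma 0.2365, Epsilon 1.3993, Beta 2.6222, Alpha 4.0092, Theta 0.5831, Delta 4.1497.
Lower quotas: Gamma 0, Epsilon 1, Beta 2, Alpha 4, Theta 0, Delta 4 (sum 11, leaving 2 seats).
Remainders in descending order: Beta 0.6222, Theta 0.5831, Epsilon 0.3993, Gamma 0.2365, Delta 0.1497, Alpha 0.0092.
Largest remainders: Beta, Theta receive the extra seats.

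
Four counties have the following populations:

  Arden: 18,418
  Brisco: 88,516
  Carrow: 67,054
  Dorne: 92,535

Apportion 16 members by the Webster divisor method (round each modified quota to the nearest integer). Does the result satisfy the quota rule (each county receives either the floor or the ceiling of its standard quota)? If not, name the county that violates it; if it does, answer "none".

none

Standard quotas: Arden 1.106, Brisco 5.314, Carrow 4.025, Dorne 5.555.
Webster allocation: Arden 1, Brisco 5, Carrow 4, Dorne 6.
Every allocation lies between the lower and upper quota.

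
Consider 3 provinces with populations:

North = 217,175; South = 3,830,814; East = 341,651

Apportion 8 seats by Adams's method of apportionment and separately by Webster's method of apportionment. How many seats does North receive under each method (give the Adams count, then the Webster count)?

1 and 0

Adams: North 1, South 6, East 1.
Webster: North 0, South 7, East 1.
North gets 1 under Adams and 0 under Webster.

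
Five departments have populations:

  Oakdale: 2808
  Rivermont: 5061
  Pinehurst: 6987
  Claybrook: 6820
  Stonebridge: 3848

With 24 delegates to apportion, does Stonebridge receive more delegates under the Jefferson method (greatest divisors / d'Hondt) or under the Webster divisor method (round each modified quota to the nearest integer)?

Webster

Jefferson: Oakdale 2, Rivermont 5, Pinehurst 7, Claybrook 7, Stonebridge 3.
Webster: Oakdale 3, Rivermont 5, Pinehurst 6, Claybrook 6, Stonebridge 4.
Stonebridge gets 3 under Jefferson and 4 under Webster.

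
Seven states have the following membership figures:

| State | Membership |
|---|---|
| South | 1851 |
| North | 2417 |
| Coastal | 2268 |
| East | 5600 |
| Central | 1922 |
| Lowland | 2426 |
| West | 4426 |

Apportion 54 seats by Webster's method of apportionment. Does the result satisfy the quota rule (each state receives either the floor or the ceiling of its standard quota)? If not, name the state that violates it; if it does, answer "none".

Standard quotas: South 4.780, North 6.242, Coastal 5.857, East 14.462, Central 4.964, Lowland 6.265, West 11.430.
Webster allocation: South 5, North 6, Coastal 6, East 15, Central 5, Lowland 6, West 11.
Every allocation lies between the lower and upper quota.

none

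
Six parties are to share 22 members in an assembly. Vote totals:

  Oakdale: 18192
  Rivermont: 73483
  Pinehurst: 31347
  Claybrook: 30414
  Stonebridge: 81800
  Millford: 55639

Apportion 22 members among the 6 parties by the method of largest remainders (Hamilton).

Oakdale 2, Rivermont 6, Pinehurst 2, Claybrook 2, Stonebridge 6, Millford 4

The standard divisor is 290875/22 ≈ 13221.591.
Standard quotas: Oakdale 1.3759, Rivermont 5.5578, Pinehurst 2.3709, Claybrook 2.3003, Stonebridge 6.1869, Millford 4.2082.
Lower quotas: Oakdale 1, Rivermont 5, Pinehurst 2, Claybrook 2, Stonebridge 6, Millford 4 (sum 20, leaving 2 seats).
Remainders in descending order: Rivermont 0.5578, Oakdale 0.3759, Pinehurst 0.3709, Claybrook 0.3003, Millford 0.2082, Stonebridge 0.1869.
Largest remainders: Rivermont, Oakdale receive the extra seats.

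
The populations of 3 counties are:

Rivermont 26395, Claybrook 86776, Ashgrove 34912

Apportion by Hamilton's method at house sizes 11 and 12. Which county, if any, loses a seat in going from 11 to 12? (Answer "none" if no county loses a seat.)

At 11 seats: Rivermont 2, Claybrook 6, Ashgrove 3.
At 12 seats: Rivermont 2, Claybrook 7, Ashgrove 3.
No county's allocation decreased.

none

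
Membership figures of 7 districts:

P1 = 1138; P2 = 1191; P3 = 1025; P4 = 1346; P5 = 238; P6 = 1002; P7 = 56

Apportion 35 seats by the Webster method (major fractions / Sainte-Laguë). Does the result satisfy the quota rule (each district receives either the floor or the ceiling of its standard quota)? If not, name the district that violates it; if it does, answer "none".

Standard quotas: P1 6.643, P2 6.952, P3 5.983, P4 7.857, P5 1.389, P6 5.849, P7 0.327.
Webster allocation: P1 7, P2 7, P3 6, P4 8, P5 1, P6 6, P7 0.
Every allocation lies between the lower and upper quota.

none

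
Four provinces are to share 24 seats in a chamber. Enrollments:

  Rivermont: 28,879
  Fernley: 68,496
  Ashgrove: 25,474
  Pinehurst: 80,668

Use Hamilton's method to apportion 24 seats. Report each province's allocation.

Rivermont: 3; Fernley: 8; Ashgrove: 3; Pinehurst: 10

The standard divisor is 203517/24 ≈ 8479.875.
Standard quotas: Rivermont 3.4056, Fernley 8.0775, Ashgrove 3.0041, Pinehurst 9.5129.
Lower quotas: Rivermont 3, Fernley 8, Ashgrove 3, Pinehurst 9 (sum 23, leaving 1 seat).
Remainders in descending order: Pinehurst 0.5129, Rivermont 0.4056, Fernley 0.0775, Ashgrove 0.0041.
Largest remainder: Pinehurst receives the extra seat.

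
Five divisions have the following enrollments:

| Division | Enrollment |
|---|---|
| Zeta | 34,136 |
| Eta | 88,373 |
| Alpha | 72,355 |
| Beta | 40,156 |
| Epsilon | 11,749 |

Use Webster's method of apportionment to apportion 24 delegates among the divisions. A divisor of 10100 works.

Zeta 3, Eta 9, Alpha 7, Beta 4, Epsilon 1

With modified divisor 10100: modified quotas Zeta 3.380, Eta 8.750, Alpha 7.164, Beta 3.976, Epsilon 1.163.
Rounding to the nearest integer: Zeta 3, Eta 9, Alpha 7, Beta 4, Epsilon 1 (total 24).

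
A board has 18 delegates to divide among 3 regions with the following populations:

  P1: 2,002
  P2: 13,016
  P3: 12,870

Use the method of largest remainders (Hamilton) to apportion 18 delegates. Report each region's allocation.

P1=1, P2=9, P3=8

Standard divisor: 27888 ÷ 18 ≈ 1549.333.
Standard quotas: P1 1.2922, P2 8.4010, P3 8.3068.
Lower quotas: P1 1, P2 8, P3 8 (sum 17, leaving 1 seat).
Remainders in descending order: P2 0.4010, P3 0.3068, P1 0.2922.
The surplus seat goes to P2.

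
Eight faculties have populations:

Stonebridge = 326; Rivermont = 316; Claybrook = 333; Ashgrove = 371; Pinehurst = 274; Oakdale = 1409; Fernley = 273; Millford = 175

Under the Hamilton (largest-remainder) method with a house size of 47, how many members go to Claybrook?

5

Total 3477; standard divisor 3477/47 ≈ 73.979.
Standard quotas: Stonebridge 4.407, Rivermont 4.271, Claybrook 4.501, Ashgrove 5.015, Pinehurst 3.704, Oakdale 19.046, Fernley 3.690, Millford 2.366.
Lower quotas: Stonebridge 4, Rivermont 4, Claybrook 4, Ashgrove 5, Pinehurst 3, Oakdale 19, Fernley 3, Millford 2 (sum 44, leaving 3 seats).
Remainders in descending order: Pinehurst 0.704, Fernley 0.690, Claybrook 0.501, Stonebridge 0.407, Millford 0.366, Rivermont 0.271, Oakdale 0.046, Ashgrove 0.015.
The surplus seats go to Pinehurst, Fernley, Claybrook.
Claybrook receives 5.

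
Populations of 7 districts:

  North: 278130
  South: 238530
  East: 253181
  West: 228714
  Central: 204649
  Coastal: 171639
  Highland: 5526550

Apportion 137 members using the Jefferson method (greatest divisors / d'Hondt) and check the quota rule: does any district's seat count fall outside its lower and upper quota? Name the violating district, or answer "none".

Highland

Standard quotas: North 5.521, South 4.735, East 5.026, West 4.540, Central 4.063, Coastal 3.407, Highland 109.708.
Jefferson allocation: North 5, South 4, East 5, West 4, Central 4, Coastal 3, Highland 112.
Highland has quota 109.708 (lower 109, upper 110) but receives 112 — outside the quota interval.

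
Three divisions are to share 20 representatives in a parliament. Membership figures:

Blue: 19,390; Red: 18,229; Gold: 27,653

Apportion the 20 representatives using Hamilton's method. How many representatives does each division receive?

Total 65272; standard divisor 65272/20 ≈ 3263.6.
Standard quotas: Blue 5.9413, Red 5.5855, Gold 8.4732.
Lower quotas: Blue 5, Red 5, Gold 8 (sum 18, leaving 2 seats).
Remainders in descending order: Blue 0.9413, Red 0.5855, Gold 0.4732.
The surplus seats go to Blue, Red.

Blue 6, Red 6, Gold 8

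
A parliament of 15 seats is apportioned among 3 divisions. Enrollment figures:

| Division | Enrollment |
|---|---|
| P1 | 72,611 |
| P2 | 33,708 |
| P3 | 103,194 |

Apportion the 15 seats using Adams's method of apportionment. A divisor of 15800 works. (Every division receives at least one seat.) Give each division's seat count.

With modified divisor 15800: modified quotas P1 4.596, P2 2.133, P3 6.531.
Rounding up: P1 5, P2 3, P3 7 (total 15).

P1=5, P2=3, P3=7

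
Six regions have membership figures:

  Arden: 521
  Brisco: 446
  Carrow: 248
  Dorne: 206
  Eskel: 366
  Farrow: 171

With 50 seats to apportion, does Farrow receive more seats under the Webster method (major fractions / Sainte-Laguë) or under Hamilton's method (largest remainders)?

Webster: Arden 14, Brisco 12, Carrow 6, Dorne 5, Eskel 9, Farrow 4.
Hamilton: Arden 13, Brisco 12, Carrow 6, Dorne 5, Eskel 9, Farrow 5.
Farrow gets 4 under Webster and 5 under Hamilton.

Hamilton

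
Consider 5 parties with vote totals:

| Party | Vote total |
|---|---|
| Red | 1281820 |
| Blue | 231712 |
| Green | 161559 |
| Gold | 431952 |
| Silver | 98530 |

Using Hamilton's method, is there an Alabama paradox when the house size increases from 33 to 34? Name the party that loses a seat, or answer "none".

Silver

At 33 seats: Red 19, Blue 4, Green 2, Gold 6, Silver 2.
At 34 seats: Red 20, Blue 4, Green 2, Gold 7, Silver 1.
Silver drops from 2 to 1.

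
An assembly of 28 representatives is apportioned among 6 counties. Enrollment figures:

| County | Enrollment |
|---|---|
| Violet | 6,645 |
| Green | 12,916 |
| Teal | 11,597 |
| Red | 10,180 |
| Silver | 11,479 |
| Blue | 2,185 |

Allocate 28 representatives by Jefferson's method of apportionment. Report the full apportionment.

Violet 3; Green 7; Teal 6; Red 5; Silver 6; Blue 1

Standard divisor 55002/28 ≈ 1964.357; standard quotas: Violet 3.383, Green 6.575, Teal 5.904, Red 5.182, Silver 5.844, Blue 1.112.
Rounding down gives 3, 6, 5, 5, 5, 1 = 25 seats, so the divisor must be adjusted.
With modified divisor 1800: modified quotas Violet 3.692, Green 7.176, Teal 6.443, Red 5.656, Silver 6.377, Blue 1.214.
Rounding down: Violet 3, Green 7, Teal 6, Red 5, Silver 6, Blue 1 (total 28).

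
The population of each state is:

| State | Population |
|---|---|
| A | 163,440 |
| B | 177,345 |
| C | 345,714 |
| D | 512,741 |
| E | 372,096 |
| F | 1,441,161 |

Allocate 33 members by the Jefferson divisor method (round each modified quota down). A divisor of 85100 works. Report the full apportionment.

A 1; B 2; C 4; D 6; E 4; F 16

With modified divisor 85100: modified quotas A 1.921, B 2.084, C 4.062, D 6.025, E 4.372, F 16.935.
Rounding down: A 1, B 2, C 4, D 6, E 4, F 16 (total 33).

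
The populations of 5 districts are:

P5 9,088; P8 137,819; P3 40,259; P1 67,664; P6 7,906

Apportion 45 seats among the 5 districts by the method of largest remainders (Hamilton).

P5: 1, P8: 24, P3: 7, P1: 12, P6: 1

The standard divisor is 262736/45 ≈ 5838.578.
Standard quotas: P5 1.5565, P8 23.6049, P3 6.8953, P1 11.5891, P6 1.3541.
Lower quotas: P5 1, P8 23, P3 6, P1 11, P6 1 (sum 42, leaving 3 seats).
Remainders in descending order: P3 0.8953, P8 0.6049, P1 0.5891, P5 0.5565, P6 0.3541.
The surplus seats go to P3, P8, P1.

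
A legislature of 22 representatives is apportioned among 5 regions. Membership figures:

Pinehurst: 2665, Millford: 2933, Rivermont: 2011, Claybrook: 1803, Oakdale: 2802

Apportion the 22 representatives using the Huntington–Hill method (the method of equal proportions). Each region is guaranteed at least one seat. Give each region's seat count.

With divisor 558: modified quotas Pinehurst 4.776, Millford 5.256, Rivermont 3.604, Claybrook 3.231, Oakdale 5.022.
Geometric-mean thresholds: Pinehurst √(4·5)=4.472, Millford √(5·6)=5.477, Rivermont √(3·4)=3.464, Claybrook √(3·4)=3.464, Oakdale √(5·6)=5.477.
Each quota rounded against its threshold gives Pinehurst 5, Millford 5, Rivermont 4, Claybrook 3, Oakdale 5 (total 22).

Pinehurst 5, Millford 5, Rivermont 4, Claybrook 3, Oakdale 5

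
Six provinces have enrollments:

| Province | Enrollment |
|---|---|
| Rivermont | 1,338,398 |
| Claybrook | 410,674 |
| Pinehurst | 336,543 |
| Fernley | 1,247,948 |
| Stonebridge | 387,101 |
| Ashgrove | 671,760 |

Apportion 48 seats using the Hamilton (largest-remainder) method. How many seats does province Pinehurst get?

The standard divisor is 4392424/48 ≈ 91508.833.
Standard quotas: Rivermont 14.6259, Claybrook 4.4878, Pinehurst 3.6777, Fernley 13.6375, Stonebridge 4.2302, Ashgrove 7.3409.
Lower quotas: Rivermont 14, Claybrook 4, Pinehurst 3, Fernley 13, Stonebridge 4, Ashgrove 7 (sum 45, leaving 3 seats).
Remainders in descending order: Pinehurst 0.6777, Fernley 0.6375, Rivermont 0.6259, Claybrook 0.4878, Ashgrove 0.3409, Stonebridge 0.2302.
The surplus seats go to Pinehurst, Fernley, Rivermont.
Pinehurst receives 4.

4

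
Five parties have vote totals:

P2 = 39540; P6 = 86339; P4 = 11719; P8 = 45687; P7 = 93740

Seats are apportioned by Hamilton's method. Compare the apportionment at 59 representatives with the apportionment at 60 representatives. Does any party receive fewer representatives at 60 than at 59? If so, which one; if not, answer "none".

At 59 seats: P2 8, P6 18, P4 3, P8 10, P7 20.
At 60 seats: P2 9, P6 19, P4 2, P8 10, P7 20.
P4 drops from 3 to 2.

P4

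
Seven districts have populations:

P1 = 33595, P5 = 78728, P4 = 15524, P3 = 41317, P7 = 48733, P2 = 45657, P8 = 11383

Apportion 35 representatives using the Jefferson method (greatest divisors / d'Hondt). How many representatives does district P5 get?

11

Standard divisor 274937/35 ≈ 7855.343; standard quotas: P1 4.277, P5 10.022, P4 1.976, P3 5.260, P7 6.204, P2 5.812, P8 1.449.
Rounding down gives 4, 10, 1, 5, 6, 5, 1 = 32 seats, so the divisor must be adjusted.
With modified divisor 7100: modified quotas P1 4.732, P5 11.088, P4 2.186, P3 5.819, P7 6.864, P2 6.431, P8 1.603.
Rounding down: P1 4, P5 11, P4 2, P3 5, P7 6, P2 6, P8 1 (total 35).
P5 receives 11.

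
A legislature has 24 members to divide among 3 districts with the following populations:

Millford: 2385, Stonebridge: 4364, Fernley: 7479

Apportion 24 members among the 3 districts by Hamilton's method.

Millford=4, Stonebridge=7, Fernley=13

Standard divisor: 14228 ÷ 24 ≈ 592.833.
Standard quotas: Millford 4.0231, Stonebridge 7.3613, Fernley 12.6157.
Lower quotas: Millford 4, Stonebridge 7, Fernley 12 (sum 23, leaving 1 seat).
Remainders in descending order: Fernley 0.6157, Stonebridge 0.3613, Millford 0.0231.
The surplus seat goes to Fernley.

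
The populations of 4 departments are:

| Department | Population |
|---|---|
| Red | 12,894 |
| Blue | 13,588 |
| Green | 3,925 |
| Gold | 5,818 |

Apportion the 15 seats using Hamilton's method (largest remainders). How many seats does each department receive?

Standard divisor: 36225 ÷ 15 = 2415.
Standard quotas: Red 5.3391, Blue 5.6265, Green 1.6253, Gold 2.4091.
Lower quotas: Red 5, Blue 5, Green 1, Gold 2 (sum 13, leaving 2 seats).
Remainders in descending order: Blue 0.6265, Green 0.6253, Gold 0.4091, Red 0.3391.
The surplus seats go to Blue, Green.

Red 5, Blue 6, Green 2, Gold 2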